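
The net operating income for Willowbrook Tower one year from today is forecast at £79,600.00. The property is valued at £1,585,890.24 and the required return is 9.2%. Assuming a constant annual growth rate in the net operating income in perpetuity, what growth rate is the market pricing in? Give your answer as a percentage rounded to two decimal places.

4.18%

P = D₁/(r−g) ⇒ g = r − D₁/P = 0.092 − £79,600.00/£1,585,890.24 = 0.041807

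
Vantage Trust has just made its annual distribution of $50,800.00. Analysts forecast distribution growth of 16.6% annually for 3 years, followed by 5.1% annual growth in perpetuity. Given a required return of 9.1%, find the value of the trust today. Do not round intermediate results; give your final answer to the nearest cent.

$1803730.50

D_1 = 59232.80000
D_2 = 69065.44480
D_3 = 80530.30864
Terminal value at year 3: TV = D_3×(1+g_2)/(r−g_2) = 84637.35438/0.04 = 2115933.85943
P_0 = D_1/(1+r)^1 + D_2/(1+r)^2 + D_3/(1+r)^3 + TV/(1+r)^3
    = 54292.20898 + 58024.48733 + 62013.33843 + 1629400.46715 = 1803730.50189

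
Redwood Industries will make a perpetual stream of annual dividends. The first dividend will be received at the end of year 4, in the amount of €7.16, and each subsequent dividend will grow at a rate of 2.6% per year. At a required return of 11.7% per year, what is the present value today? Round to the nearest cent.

€56.46

Value at end of year 3: C₁ / (r − g) = €7.16 / (0.117 − 0.026) = €78.6813
Discount to today: PV = €78.6813 / (1 + 0.117)^3 = €78.6813 / 1.393669 = €56.46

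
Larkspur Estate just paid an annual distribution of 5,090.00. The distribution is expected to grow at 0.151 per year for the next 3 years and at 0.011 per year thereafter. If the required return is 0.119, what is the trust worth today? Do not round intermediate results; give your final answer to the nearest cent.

D_1 = 5858.59000
D_2 = 6743.23709
D_3 = 7761.46589
Terminal value at year 3: TV = D_3×(1+g_2)/(r−g_2) = 7846.84202/0.108 = 72655.94459
P_0 = D_1/(1+r)^1 + D_2/(1+r)^2 + D_3/(1+r)^3 + TV/(1+r)^3
    = 5235.55853 + 5385.27960 + 5539.28223 + 51853.83647 = 68013.95684

68013.96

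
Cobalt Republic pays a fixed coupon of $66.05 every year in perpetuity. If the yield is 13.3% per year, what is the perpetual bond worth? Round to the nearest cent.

$496.62

Level perpetuity: PV = C / r = $66.05 / 0.133 = $496.62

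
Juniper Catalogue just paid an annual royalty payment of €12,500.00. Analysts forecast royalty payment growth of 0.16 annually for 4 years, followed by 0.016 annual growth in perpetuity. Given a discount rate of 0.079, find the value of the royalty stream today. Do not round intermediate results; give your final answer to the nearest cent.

D_1 = 14500.00000
D_2 = 16820.00000
D_3 = 19511.20000
D_4 = 22632.99200
Terminal value at year 4: TV = D_4×(1+g_2)/(r−g_2) = 22995.11987/0.063 = 365001.90273
P_0 = D_1/(1+r)^1 + D_2/(1+r)^2 + D_3/(1+r)^3 + D_4/(1+r)^4 + TV/(1+r)^4
    = 13438.36886 + 14447.18061 + 15531.72336 + 16697.68221 + 269283.25588 = 329398.21092

€329398.21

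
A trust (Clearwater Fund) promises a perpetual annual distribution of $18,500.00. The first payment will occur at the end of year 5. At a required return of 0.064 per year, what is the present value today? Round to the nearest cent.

$225540.87

Value at end of year 4: C / r = $18,500.00 / 0.064 = $289,062.5000
Discount to today: PV = $289,062.5000 / (1 + 0.064)^4 = $289,062.5000 / 1.281641 = $225,540.87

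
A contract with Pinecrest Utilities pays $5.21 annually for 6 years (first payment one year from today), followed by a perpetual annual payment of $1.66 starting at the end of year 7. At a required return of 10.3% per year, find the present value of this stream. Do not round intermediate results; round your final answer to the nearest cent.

$31.44

PV of 6-year annuity: $5.21 × [1 − (1+0.103)^−6] / 0.103 = 22.49280
Perpetuity value at year 6: $1.66 / 0.103 = 16.11650
PV of perpetuity: 16.11650 / (1+0.103)^6 = 8.94989
Total PV = 22.49280 + 8.94989 = 31.44270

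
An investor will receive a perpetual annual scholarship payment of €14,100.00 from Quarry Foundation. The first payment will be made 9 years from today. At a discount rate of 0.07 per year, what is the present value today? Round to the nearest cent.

€117233.26

Value at end of year 8: C / r = €14,100.00 / 0.07 = €201,428.5714
Discount to today: PV = €201,428.5714 / (1 + 0.07)^8 = €201,428.5714 / 1.718186 = €117,233.26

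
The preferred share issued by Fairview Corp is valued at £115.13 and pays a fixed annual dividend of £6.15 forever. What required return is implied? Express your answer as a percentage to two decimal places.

P = C/r ⇒ r = C/P = £6.15/£115.13 = 0.053418

5.34%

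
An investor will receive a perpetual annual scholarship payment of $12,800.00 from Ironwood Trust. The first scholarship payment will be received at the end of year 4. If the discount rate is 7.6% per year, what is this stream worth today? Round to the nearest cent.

$135194.67

Value at end of year 3: C / r = $12,800.00 / 0.076 = $168,421.0526
Discount to today: PV = $168,421.0526 / (1 + 0.076)^3 = $168,421.0526 / 1.245767 = $135,194.67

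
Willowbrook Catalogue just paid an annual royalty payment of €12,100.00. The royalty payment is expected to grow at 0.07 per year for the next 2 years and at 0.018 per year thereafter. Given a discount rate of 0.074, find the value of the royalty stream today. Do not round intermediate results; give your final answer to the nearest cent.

D_1 = 12947.00000
D_2 = 13853.29000
Terminal value at year 2: TV = D_2×(1+g_2)/(r−g_2) = 14102.64922/0.056 = 251833.02179
P_0 = D_1/(1+r)^1 + D_2/(1+r)^2 + TV/(1+r)^2
    = 12054.93482 + 12010.03749 + 218325.32431 = 242390.29662

€242390.30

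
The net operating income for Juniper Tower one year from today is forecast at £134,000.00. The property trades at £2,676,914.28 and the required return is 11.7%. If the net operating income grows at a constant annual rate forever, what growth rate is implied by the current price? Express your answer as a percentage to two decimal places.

6.69%

P = D₁/(r−g) ⇒ g = r − D₁/P = 0.117 − £134,000.00/£2,676,914.28 = 0.066942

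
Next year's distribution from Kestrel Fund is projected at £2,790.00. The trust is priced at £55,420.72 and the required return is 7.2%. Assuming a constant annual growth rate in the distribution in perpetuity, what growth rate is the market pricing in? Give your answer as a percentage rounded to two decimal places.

2.17%

P = D₁/(r−g) ⇒ g = r − D₁/P = 0.072 − £2,790.00/£55,420.72 = 0.021658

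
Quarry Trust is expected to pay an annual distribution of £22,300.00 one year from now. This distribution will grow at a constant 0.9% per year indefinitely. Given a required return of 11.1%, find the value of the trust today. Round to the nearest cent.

£218627.45

Growing perpetuity: P = D₁ / (r − g) = £22,300.0000 / (0.111 − 0.009) = £218,627.45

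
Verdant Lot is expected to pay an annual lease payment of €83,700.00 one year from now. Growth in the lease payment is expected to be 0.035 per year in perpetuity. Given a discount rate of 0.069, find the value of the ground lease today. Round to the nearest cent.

€2461764.71

Growing perpetuity: P = D₁ / (r − g) = €83,700.0000 / (0.069 − 0.035) = €2,461,764.71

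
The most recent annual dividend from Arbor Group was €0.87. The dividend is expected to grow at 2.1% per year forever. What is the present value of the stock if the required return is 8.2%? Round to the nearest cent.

D₁ = D₀ × (1 + g) = €0.87 × 1.021 = €0.8883
Growing perpetuity: P = D₁ / (r − g) = €0.8883 / (0.082 − 0.021) = €14.56

€14.56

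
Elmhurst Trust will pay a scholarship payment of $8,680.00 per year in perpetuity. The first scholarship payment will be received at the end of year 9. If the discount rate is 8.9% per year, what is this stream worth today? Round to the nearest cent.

$49306.78

Value at end of year 8: C / r = $8,680.00 / 0.089 = $97,528.0899
Discount to today: PV = $97,528.0899 / (1 + 0.089)^8 = $97,528.0899 / 1.977985 = $49,306.78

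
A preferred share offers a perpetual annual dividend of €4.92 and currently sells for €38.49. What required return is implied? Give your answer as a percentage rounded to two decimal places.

12.78%

P = C/r ⇒ r = C/P = €4.92/€38.49 = 0.127825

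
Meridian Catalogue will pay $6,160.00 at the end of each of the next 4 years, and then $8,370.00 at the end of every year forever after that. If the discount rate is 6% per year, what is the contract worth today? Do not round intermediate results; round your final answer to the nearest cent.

PV of 4-year annuity: $6,160.00 × [1 − (1+0.06)^−4] / 0.06 = 21345.05057
Perpetuity value at year 4: $8,370.00 / 0.06 = 139500.00000
PV of perpetuity: 139500.00000 / (1+0.06)^4 = 110497.06602
Total PV = 21345.05057 + 110497.06602 = 131842.11660

$131842.12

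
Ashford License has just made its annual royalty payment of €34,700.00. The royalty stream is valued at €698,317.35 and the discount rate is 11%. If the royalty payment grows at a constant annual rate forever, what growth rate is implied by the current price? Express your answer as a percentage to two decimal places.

P = D₀(1+g)/(r−g) ⇒ P(r−g) = D₀(1+g) ⇒ g(P+D₀) = P·r − D₀
g = (P·r − D₀)/(P + D₀) = (€698,317.35×0.11 − €34,700.00) / (€698,317.35 + €34,700.00) = 0.057454

5.75%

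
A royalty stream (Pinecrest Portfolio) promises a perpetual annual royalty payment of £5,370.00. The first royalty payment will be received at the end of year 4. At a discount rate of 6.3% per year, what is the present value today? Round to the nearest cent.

Value at end of year 3: C / r = £5,370.00 / 0.063 = £85,238.0952
Discount to today: PV = £85,238.0952 / (1 + 0.063)^3 = £85,238.0952 / 1.201157 = £70,963.32

£70963.32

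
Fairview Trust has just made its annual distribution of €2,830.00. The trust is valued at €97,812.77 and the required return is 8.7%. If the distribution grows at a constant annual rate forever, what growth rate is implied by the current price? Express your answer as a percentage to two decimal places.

P = D₀(1+g)/(r−g) ⇒ P(r−g) = D₀(1+g) ⇒ g(P+D₀) = P·r − D₀
g = (P·r − D₀)/(P + D₀) = (€97,812.77×0.087 − €2,830.00) / (€97,812.77 + €2,830.00) = 0.056434

5.64%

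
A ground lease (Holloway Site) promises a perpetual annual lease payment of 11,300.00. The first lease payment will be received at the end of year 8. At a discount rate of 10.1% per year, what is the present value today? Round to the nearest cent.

Value at end of year 7: C / r = 11,300.00 / 0.101 = 111,881.1881
Discount to today: PV = 111,881.1881 / (1 + 0.101)^7 = 111,881.1881 / 1.961152 = 57,048.71

57048.71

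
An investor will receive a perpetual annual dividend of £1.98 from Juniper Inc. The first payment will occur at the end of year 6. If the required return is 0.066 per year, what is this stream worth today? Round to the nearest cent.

Value at end of year 5: C / r = £1.98 / 0.066 = £30.0000
Discount to today: PV = £30.0000 / (1 + 0.066)^5 = £30.0000 / 1.376531 = £21.79

£21.79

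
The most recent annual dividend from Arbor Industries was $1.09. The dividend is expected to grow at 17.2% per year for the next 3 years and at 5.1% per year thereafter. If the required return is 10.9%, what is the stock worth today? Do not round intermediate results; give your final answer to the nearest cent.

D_1 = 1.27748
D_2 = 1.49721
D_3 = 1.75473
Terminal value at year 3: TV = D_3×(1+g_2)/(r−g_2) = 1.84422/0.058 = 31.79685
P_0 = D_1/(1+r)^1 + D_2/(1+r)^2 + D_3/(1+r)^3 + TV/(1+r)^3
    = 1.15192 + 1.21736 + 1.28651 + 23.31253 = 26.96832

$26.97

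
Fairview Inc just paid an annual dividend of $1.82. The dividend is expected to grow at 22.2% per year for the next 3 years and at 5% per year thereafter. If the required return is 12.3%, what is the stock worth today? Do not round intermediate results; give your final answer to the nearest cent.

D_1 = 2.22404
D_2 = 2.71778
D_3 = 3.32112
Terminal value at year 3: TV = D_3×(1+g_2)/(r−g_2) = 3.48718/0.073 = 47.76958
P_0 = D_1/(1+r)^1 + D_2/(1+r)^2 + D_3/(1+r)^3 + TV/(1+r)^3
    = 1.98045 + 2.15503 + 2.34502 + 33.72968 = 40.21017

$40.21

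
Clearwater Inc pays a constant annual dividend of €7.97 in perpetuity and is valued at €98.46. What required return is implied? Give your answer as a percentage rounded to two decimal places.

8.09%

P = C/r ⇒ r = C/P = €7.97/€98.46 = 0.080947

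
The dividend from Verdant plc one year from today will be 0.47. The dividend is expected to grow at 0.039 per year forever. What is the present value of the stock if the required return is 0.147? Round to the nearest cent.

Growing perpetuity: P = D₁ / (r − g) = 0.4700 / (0.147 − 0.039) = 4.35

4.35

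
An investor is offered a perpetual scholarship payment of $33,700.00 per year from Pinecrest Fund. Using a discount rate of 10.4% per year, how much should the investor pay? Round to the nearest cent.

$324038.46

Level perpetuity: PV = C / r = $33,700.00 / 0.104 = $324,038.46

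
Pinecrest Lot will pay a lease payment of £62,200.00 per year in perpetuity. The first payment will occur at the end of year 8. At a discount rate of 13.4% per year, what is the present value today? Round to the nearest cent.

Value at end of year 7: C / r = £62,200.00 / 0.134 = £464,179.1045
Discount to today: PV = £464,179.1045 / (1 + 0.134)^7 = £464,179.1045 / 2.411523 = £192,483.81

£192483.81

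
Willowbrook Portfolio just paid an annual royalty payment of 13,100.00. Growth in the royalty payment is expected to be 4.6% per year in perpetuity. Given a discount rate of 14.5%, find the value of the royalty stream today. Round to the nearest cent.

D₁ = D₀ × (1 + g) = 13,100.00 × 1.046 = 13,702.6000
Growing perpetuity: P = D₁ / (r − g) = 13,702.6000 / (0.145 − 0.046) = 138,410.10

138410.10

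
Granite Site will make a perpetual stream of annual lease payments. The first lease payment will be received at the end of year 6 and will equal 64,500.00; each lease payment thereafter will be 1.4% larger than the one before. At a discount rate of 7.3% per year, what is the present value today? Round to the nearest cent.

Value at end of year 5: C₁ / (r − g) = 64,500.00 / (0.073 − 0.014) = 1,093,220.3390
Discount to today: PV = 1,093,220.3390 / (1 + 0.073)^5 = 1,093,220.3390 / 1.422324 = 768,615.42

768615.42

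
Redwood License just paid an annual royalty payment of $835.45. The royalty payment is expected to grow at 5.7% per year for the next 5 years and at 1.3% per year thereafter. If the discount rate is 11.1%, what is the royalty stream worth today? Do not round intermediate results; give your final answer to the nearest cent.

$10337.66

D_1 = 883.07065
D_2 = 933.40568
D_3 = 986.60980
D_4 = 1042.84656
D_5 = 1102.28881
Terminal value at year 5: TV = D_5×(1+g_2)/(r−g_2) = 1116.61857/0.098 = 11394.06702
P_0 = D_1/(1+r)^1 + D_2/(1+r)^2 + D_3/(1+r)^3 + D_4/(1+r)^4 + D_5/(1+r)^5 + TV/(1+r)^5
    = 794.84307 + 756.20983 + 719.45436 + 684.48538 + 651.21606 + 6731.44768 = 10337.65639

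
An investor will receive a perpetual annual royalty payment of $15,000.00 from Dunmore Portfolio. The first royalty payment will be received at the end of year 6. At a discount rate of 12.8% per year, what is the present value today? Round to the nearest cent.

$64170.55

Value at end of year 5: C / r = $15,000.00 / 0.128 = $117,187.5000
Discount to today: PV = $117,187.5000 / (1 + 0.128)^5 = $117,187.5000 / 1.826188 = $64,170.55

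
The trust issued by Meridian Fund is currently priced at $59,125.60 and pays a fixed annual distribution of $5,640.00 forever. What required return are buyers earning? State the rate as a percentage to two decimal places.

9.54%

P = C/r ⇒ r = C/P = $5,640.00/$59,125.60 = 0.095390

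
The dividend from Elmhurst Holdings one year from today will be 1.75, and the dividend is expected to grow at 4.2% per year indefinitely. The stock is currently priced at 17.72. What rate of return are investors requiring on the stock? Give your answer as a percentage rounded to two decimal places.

P = D₁/(r − g) ⇒ r = D₁/P + g = 1.7500/17.72 + 0.042 = 0.098758 + 0.042 = 0.140758

14.08%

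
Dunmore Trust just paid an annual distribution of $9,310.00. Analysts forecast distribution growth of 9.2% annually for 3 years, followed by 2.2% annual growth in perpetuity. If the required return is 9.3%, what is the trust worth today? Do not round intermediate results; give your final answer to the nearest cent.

$161522.98

D_1 = 10166.52000
D_2 = 11101.83984
D_3 = 12123.20911
Terminal value at year 3: TV = D_3×(1+g_2)/(r−g_2) = 12389.91971/0.071 = 174505.91135
P_0 = D_1/(1+r)^1 + D_2/(1+r)^2 + D_3/(1+r)^3 + TV/(1+r)^3
    = 9301.48216 + 9292.97211 + 9284.46985 + 133644.05896 = 161522.98308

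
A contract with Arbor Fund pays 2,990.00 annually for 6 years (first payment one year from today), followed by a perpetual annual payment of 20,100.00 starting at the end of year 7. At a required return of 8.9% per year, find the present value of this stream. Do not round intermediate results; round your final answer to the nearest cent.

148859.25

PV of 6-year annuity: 2,990.00 × [1 − (1+0.089)^−6] / 0.089 = 13452.98100
Perpetuity value at year 6: 20,100.00 / 0.089 = 225842.69663
PV of perpetuity: 225842.69663 / (1+0.089)^6 = 135406.26918
Total PV = 13452.98100 + 135406.26918 = 148859.25018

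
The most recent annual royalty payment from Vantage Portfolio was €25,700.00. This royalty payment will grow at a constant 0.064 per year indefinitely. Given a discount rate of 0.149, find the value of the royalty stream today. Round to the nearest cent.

D₁ = D₀ × (1 + g) = €25,700.00 × 1.064 = €27,344.8000
Growing perpetuity: P = D₁ / (r − g) = €27,344.8000 / (0.149 − 0.064) = €321,703.53

€321703.53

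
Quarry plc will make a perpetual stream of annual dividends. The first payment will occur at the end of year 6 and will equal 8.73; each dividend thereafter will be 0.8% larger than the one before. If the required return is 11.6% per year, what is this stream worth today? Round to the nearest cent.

46.69

Value at end of year 5: C₁ / (r − g) = 8.73 / (0.116 − 0.008) = 80.8333
Discount to today: PV = 80.8333 / (1 + 0.116)^5 = 80.8333 / 1.731095 = 46.69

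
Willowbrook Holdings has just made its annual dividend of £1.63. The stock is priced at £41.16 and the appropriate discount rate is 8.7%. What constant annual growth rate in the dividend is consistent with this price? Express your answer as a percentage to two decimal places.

4.56%

P = D₀(1+g)/(r−g) ⇒ P(r−g) = D₀(1+g) ⇒ g(P+D₀) = P·r − D₀
g = (P·r − D₀)/(P + D₀) = (£41.16×0.087 − £1.63) / (£41.16 + £1.63) = 0.045593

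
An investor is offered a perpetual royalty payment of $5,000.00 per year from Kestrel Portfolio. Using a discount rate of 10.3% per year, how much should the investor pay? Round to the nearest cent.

Level perpetuity: PV = C / r = $5,000.00 / 0.103 = $48,543.69

$48543.69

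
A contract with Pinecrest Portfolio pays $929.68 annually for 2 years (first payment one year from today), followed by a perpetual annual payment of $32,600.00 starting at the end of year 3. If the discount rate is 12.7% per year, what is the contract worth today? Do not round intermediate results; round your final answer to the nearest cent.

PV of 2-year annuity: $929.68 × [1 − (1+0.127)^−2] / 0.127 = 1556.87285
Perpetuity value at year 2: $32,600.00 / 0.127 = 256692.91339
PV of perpetuity: 256692.91339 / (1+0.127)^2 = 202099.87599
Total PV = 1556.87285 + 202099.87599 = 203656.74884

$203656.75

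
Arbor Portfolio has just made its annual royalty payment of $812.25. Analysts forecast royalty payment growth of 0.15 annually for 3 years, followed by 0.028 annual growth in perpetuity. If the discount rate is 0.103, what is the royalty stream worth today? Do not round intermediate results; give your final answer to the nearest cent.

$15268.32

D_1 = 934.08750
D_2 = 1074.20062
D_3 = 1235.33072
Terminal value at year 3: TV = D_3×(1+g_2)/(r−g_2) = 1269.91998/0.075 = 16932.26638
P_0 = D_1/(1+r)^1 + D_2/(1+r)^2 + D_3/(1+r)^3 + TV/(1+r)^3
    = 846.86083 + 882.94647 + 920.56976 + 12617.94282 = 15268.31989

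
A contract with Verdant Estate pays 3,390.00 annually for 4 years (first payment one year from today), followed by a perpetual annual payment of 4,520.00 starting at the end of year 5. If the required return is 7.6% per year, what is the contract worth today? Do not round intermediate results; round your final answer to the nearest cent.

PV of 4-year annuity: 3,390.00 × [1 − (1+0.076)^−4] / 0.076 = 11328.81071
Perpetuity value at year 4: 4,520.00 / 0.076 = 59473.68421
PV of perpetuity: 59473.68421 / (1+0.076)^4 = 44368.60326
Total PV = 11328.81071 + 44368.60326 = 55697.41397

55697.41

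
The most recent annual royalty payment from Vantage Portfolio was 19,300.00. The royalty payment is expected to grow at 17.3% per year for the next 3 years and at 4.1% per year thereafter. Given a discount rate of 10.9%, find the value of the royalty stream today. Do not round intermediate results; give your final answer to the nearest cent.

414465.41

D_1 = 22638.90000
D_2 = 26555.42970
D_3 = 31149.51904
Terminal value at year 3: TV = D_3×(1+g_2)/(r−g_2) = 32426.64932/0.068 = 476862.48998
P_0 = D_1/(1+r)^1 + D_2/(1+r)^2 + D_3/(1+r)^3 + TV/(1+r)^3
    = 20413.79621 + 21591.86921 + 22837.92839 + 349621.81554 = 414465.40936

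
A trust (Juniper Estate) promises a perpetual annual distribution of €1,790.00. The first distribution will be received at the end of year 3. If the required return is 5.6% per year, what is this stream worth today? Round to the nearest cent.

€28664.02

Value at end of year 2: C / r = €1,790.00 / 0.056 = €31,964.2857
Discount to today: PV = €31,964.2857 / (1 + 0.056)^2 = €31,964.2857 / 1.115136 = €28,664.02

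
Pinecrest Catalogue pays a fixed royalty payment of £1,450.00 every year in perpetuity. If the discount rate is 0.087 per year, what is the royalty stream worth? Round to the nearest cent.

Level perpetuity: PV = C / r = £1,450.00 / 0.087 = £16,666.67

£16666.67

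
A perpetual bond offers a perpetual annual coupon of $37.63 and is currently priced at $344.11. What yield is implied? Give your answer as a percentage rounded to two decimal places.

10.94%

P = C/r ⇒ r = C/P = $37.63/$344.11 = 0.109355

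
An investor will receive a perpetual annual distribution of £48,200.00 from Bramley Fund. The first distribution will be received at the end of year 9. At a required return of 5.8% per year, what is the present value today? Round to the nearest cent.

£529338.77

Value at end of year 8: C / r = £48,200.00 / 0.058 = £831,034.4828
Discount to today: PV = £831,034.4828 / (1 + 0.058)^8 = £831,034.4828 / 1.569948 = £529,338.77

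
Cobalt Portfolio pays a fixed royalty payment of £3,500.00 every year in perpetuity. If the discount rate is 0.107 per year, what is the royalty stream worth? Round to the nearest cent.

Level perpetuity: PV = C / r = £3,500.00 / 0.107 = £32,710.28

£32710.28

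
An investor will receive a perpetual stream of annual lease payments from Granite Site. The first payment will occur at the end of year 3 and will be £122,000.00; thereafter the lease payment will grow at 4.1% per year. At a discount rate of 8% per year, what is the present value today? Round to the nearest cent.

Value at end of year 2: C₁ / (r − g) = £122,000.00 / (0.08 − 0.041) = £3,128,205.1282
Discount to today: PV = £3,128,205.1282 / (1 + 0.08)^2 = £3,128,205.1282 / 1.166400 = £2,681,931.69

£2681931.69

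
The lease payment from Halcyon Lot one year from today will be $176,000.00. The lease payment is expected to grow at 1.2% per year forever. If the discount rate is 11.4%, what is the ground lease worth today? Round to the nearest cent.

$1725490.20

Growing perpetuity: P = D₁ / (r − g) = $176,000.0000 / (0.114 − 0.012) = $1,725,490.20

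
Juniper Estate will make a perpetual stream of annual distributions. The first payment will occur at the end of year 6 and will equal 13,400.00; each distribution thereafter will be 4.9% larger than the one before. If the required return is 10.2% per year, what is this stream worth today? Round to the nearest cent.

Value at end of year 5: C₁ / (r − g) = 13,400.00 / (0.102 − 0.049) = 252,830.1887
Discount to today: PV = 252,830.1887 / (1 + 0.102)^5 = 252,830.1887 / 1.625204 = 155,568.25

155568.25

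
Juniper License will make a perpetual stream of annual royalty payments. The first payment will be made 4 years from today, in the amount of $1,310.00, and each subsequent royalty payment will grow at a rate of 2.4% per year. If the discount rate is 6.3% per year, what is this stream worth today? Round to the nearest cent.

$27964.49

Value at end of year 3: C₁ / (r − g) = $1,310.00 / (0.063 − 0.024) = $33,589.7436
Discount to today: PV = $33,589.7436 / (1 + 0.063)^3 = $33,589.7436 / 1.201157 = $27,964.49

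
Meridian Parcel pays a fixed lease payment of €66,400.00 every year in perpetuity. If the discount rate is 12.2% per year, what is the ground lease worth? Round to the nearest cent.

€544262.30

Level perpetuity: PV = C / r = €66,400.00 / 0.122 = €544,262.30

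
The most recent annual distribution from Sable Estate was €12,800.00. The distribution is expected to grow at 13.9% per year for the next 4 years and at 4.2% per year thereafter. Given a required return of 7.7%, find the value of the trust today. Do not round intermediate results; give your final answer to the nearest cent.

€535701.40

D_1 = 14579.20000
D_2 = 16605.70880
D_3 = 18913.90232
D_4 = 21542.93475
Terminal value at year 4: TV = D_4×(1+g_2)/(r−g_2) = 22447.73801/0.035 = 641363.94301
P_0 = D_1/(1+r)^1 + D_2/(1+r)^2 + D_3/(1+r)^3 + D_4/(1+r)^4 + TV/(1+r)^4
    = 13536.86165 + 14316.14245 + 15140.28436 + 16011.86990 + 476696.24109 = 535701.39946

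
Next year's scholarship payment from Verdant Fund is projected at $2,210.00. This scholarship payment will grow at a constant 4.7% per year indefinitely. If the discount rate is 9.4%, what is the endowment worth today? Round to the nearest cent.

$47021.28

Growing perpetuity: P = D₁ / (r − g) = $2,210.0000 / (0.094 − 0.047) = $47,021.28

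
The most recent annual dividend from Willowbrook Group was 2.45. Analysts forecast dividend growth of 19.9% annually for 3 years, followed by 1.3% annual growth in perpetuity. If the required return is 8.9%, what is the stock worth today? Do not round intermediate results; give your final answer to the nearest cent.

D_1 = 2.93755
D_2 = 3.52212
D_3 = 4.22302
Terminal value at year 3: TV = D_3×(1+g_2)/(r−g_2) = 4.27792/0.076 = 56.28848
P_0 = D_1/(1+r)^1 + D_2/(1+r)^2 + D_3/(1+r)^3 + TV/(1+r)^3
    = 2.69747 + 2.96995 + 3.26994 + 43.58488 = 52.52224

52.52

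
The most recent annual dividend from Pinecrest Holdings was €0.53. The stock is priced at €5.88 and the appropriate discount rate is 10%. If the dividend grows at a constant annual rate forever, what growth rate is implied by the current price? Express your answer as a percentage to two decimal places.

P = D₀(1+g)/(r−g) ⇒ P(r−g) = D₀(1+g) ⇒ g(P+D₀) = P·r − D₀
g = (P·r − D₀)/(P + D₀) = (€5.88×0.1 − €0.53) / (€5.88 + €0.53) = 0.009048

0.90%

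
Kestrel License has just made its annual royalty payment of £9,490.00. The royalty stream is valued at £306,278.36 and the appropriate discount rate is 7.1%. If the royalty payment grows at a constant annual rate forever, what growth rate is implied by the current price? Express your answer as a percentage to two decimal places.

3.88%

P = D₀(1+g)/(r−g) ⇒ P(r−g) = D₀(1+g) ⇒ g(P+D₀) = P·r − D₀
g = (P·r − D₀)/(P + D₀) = (£306,278.36×0.071 − £9,490.00) / (£306,278.36 + £9,490.00) = 0.038813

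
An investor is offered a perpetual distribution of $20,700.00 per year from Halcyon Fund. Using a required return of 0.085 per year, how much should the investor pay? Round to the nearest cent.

$243529.41

Level perpetuity: PV = C / r = $20,700.00 / 0.085 = $243,529.41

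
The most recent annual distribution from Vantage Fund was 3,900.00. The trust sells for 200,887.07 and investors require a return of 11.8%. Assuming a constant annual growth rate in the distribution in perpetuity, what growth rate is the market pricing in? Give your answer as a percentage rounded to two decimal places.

P = D₀(1+g)/(r−g) ⇒ P(r−g) = D₀(1+g) ⇒ g(P+D₀) = P·r − D₀
g = (P·r − D₀)/(P + D₀) = (200,887.07×0.118 − 3,900.00) / (200,887.07 + 3,900.00) = 0.096709

9.67%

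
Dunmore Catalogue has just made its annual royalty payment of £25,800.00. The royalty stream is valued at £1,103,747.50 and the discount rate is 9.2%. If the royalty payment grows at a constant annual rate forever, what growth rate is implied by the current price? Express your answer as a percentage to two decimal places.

6.71%

P = D₀(1+g)/(r−g) ⇒ P(r−g) = D₀(1+g) ⇒ g(P+D₀) = P·r − D₀
g = (P·r − D₀)/(P + D₀) = (£1,103,747.50×0.092 − £25,800.00) / (£1,103,747.50 + £25,800.00) = 0.067058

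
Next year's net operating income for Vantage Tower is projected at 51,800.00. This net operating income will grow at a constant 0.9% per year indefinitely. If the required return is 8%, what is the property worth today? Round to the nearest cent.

729577.46

Growing perpetuity: P = D₁ / (r − g) = 51,800.0000 / (0.08 − 0.009) = 729,577.46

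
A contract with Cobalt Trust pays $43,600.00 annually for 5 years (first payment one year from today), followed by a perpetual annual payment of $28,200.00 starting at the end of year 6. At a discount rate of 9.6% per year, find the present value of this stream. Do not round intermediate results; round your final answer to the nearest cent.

PV of 5-year annuity: $43,600.00 × [1 − (1+0.096)^−5] / 0.096 = 166981.18194
Perpetuity value at year 5: $28,200.00 / 0.096 = 293750.00000
PV of perpetuity: 293750.00000 / (1+0.096)^5 = 185748.40984
Total PV = 166981.18194 + 185748.40984 = 352729.59179

$352729.59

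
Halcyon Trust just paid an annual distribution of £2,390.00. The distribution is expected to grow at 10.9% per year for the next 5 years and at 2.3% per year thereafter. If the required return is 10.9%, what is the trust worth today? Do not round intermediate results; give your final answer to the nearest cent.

£40379.88

D_1 = 2650.51000
D_2 = 2939.41559
D_3 = 3259.81189
D_4 = 3615.13139
D_5 = 4009.18071
Terminal value at year 5: TV = D_5×(1+g_2)/(r−g_2) = 4101.39186/0.086 = 47690.60305
P_0 = D_1/(1+r)^1 + D_2/(1+r)^2 + D_3/(1+r)^3 + D_4/(1+r)^4 + D_5/(1+r)^5 + TV/(1+r)^5
    = 2390.00000 + 2390.00000 + 2390.00000 + 2390.00000 + 2390.00000 + 28429.88372 = 40379.88372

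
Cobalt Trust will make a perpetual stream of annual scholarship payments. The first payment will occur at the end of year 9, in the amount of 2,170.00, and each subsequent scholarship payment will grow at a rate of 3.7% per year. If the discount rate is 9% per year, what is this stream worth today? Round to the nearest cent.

Value at end of year 8: C₁ / (r − g) = 2,170.00 / (0.09 − 0.037) = 40,943.3962
Discount to today: PV = 40,943.3962 / (1 + 0.09)^8 = 40,943.3962 / 1.992563 = 20,548.11

20548.11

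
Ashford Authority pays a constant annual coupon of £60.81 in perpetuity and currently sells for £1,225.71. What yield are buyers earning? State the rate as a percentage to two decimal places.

P = C/r ⇒ r = C/P = £60.81/£1,225.71 = 0.049612

4.96%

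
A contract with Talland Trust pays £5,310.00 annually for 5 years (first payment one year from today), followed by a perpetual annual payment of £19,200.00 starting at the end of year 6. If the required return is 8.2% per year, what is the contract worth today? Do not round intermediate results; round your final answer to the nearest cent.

£178978.71

PV of 5-year annuity: £5,310.00 × [1 − (1+0.082)^−5] / 0.082 = 21090.00160
Perpetuity value at year 5: £19,200.00 / 0.082 = 234146.34146
PV of perpetuity: 234146.34146 / (1+0.082)^5 = 157888.70856
Total PV = 21090.00160 + 157888.70856 = 178978.71016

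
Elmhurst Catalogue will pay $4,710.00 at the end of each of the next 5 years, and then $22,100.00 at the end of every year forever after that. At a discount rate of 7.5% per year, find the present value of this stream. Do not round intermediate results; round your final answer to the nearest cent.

$224308.73

PV of 5-year annuity: $4,710.00 × [1 − (1+0.075)^−5] / 0.075 = 19056.11789
Perpetuity value at year 5: $22,100.00 / 0.075 = 294666.66667
PV of perpetuity: 294666.66667 / (1+0.075)^5 = 205252.61033
Total PV = 19056.11789 + 205252.61033 = 224308.72822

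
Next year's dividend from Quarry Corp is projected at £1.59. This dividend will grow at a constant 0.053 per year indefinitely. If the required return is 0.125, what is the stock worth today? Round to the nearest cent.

£22.08

Growing perpetuity: P = D₁ / (r − g) = £1.5900 / (0.125 − 0.053) = £22.08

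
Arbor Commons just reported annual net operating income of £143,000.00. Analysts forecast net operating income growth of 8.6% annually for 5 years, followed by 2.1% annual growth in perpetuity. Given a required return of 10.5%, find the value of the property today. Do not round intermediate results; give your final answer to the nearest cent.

D_1 = 155298.00000
D_2 = 168653.62800
D_3 = 183157.84001
D_4 = 198909.41425
D_5 = 216015.62387
Terminal value at year 5: TV = D_5×(1+g_2)/(r−g_2) = 220551.95198/0.084 = 2625618.47590
P_0 = D_1/(1+r)^1 + D_2/(1+r)^2 + D_3/(1+r)^3 + D_4/(1+r)^4 + D_5/(1+r)^5 + TV/(1+r)^5
    = 140541.17647 + 138124.63135 + 135749.63769 + 133415.48103 + 131121.45918 + 1593750.11696 = 2272702.50268

£2272702.50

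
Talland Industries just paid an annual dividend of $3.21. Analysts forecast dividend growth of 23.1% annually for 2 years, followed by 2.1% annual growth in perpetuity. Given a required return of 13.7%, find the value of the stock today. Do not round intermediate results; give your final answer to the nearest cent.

$40.36

D_1 = 3.95151
D_2 = 4.86431
Terminal value at year 2: TV = D_2×(1+g_2)/(r−g_2) = 4.96646/0.116 = 42.81430
P_0 = D_1/(1+r)^1 + D_2/(1+r)^2 + TV/(1+r)^2
    = 3.47538 + 3.76271 + 33.11829 = 40.35638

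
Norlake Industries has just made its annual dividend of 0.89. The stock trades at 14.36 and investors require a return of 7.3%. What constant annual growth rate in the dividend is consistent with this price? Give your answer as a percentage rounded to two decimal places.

P = D₀(1+g)/(r−g) ⇒ P(r−g) = D₀(1+g) ⇒ g(P+D₀) = P·r − D₀
g = (P·r − D₀)/(P + D₀) = (14.36×0.073 − 0.89) / (14.36 + 0.89) = 0.010379

1.04%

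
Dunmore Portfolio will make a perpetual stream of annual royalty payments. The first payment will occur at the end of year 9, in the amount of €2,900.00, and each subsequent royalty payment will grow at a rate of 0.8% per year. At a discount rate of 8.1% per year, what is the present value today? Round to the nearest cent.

€21304.41

Value at end of year 8: C₁ / (r − g) = €2,900.00 / (0.081 − 0.008) = €39,726.0274
Discount to today: PV = €39,726.0274 / (1 + 0.081)^8 = €39,726.0274 / 1.864685 = €21,304.41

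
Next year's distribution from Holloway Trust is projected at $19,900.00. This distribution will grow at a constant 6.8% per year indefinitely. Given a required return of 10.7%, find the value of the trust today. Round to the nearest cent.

$510256.41

Growing perpetuity: P = D₁ / (r − g) = $19,900.0000 / (0.107 − 0.068) = $510,256.41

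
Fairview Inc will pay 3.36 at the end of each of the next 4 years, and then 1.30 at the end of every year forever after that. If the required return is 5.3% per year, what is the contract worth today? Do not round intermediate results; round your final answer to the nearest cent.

PV of 4-year annuity: 3.36 × [1 − (1+0.053)^−4] / 0.053 = 11.83183
Perpetuity value at year 4: 1.30 / 0.053 = 24.52830
PV of perpetuity: 24.52830 / (1+0.053)^4 = 19.95051
Total PV = 11.83183 + 19.95051 = 31.78234

31.78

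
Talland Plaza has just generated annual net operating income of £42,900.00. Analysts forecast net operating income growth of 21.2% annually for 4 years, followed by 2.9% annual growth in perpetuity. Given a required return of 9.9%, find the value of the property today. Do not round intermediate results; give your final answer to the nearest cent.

D_1 = 51994.80000
D_2 = 63017.69760
D_3 = 76377.44949
D_4 = 92569.46878
Terminal value at year 4: TV = D_4×(1+g_2)/(r−g_2) = 95253.98338/0.07 = 1360771.19112
P_0 = D_1/(1+r)^1 + D_2/(1+r)^2 + D_3/(1+r)^3 + D_4/(1+r)^4 + TV/(1+r)^4
    = 47311.01001 + 52175.56336 + 57540.29371 + 63456.62965 + 932812.45578 = 1153295.95251

£1153295.95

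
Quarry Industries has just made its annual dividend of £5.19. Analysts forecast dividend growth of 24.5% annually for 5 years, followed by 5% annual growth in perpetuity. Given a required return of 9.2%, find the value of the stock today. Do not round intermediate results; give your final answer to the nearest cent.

D_1 = 6.46155
D_2 = 8.04463
D_3 = 10.01556
D_4 = 12.46938
D_5 = 15.52437
Terminal value at year 5: TV = D_5×(1+g_2)/(r−g_2) = 16.30059/0.042 = 388.10937
P_0 = D_1/(1+r)^1 + D_2/(1+r)^2 + D_3/(1+r)^3 + D_4/(1+r)^4 + D_5/(1+r)^5 + TV/(1+r)^5
    = 5.91717 + 6.74622 + 7.69144 + 8.76908 + 9.99772 + 249.94297 = 289.06461

£289.06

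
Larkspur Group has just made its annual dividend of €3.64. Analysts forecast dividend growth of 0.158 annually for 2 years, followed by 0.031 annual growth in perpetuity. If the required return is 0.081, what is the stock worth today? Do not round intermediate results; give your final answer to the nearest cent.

€94.21

D_1 = 4.21512
D_2 = 4.88111
Terminal value at year 2: TV = D_2×(1+g_2)/(r−g_2) = 5.03242/0.05 = 100.64847
P_0 = D_1/(1+r)^1 + D_2/(1+r)^2 + TV/(1+r)^2
    = 3.89928 + 4.17703 + 86.13026 = 94.20657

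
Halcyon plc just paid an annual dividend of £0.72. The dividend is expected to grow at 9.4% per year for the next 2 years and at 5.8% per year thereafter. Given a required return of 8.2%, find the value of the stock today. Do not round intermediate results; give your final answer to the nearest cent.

£33.91

D_1 = 0.78768
D_2 = 0.86172
Terminal value at year 2: TV = D_2×(1+g_2)/(r−g_2) = 0.91170/0.024 = 37.98757
P_0 = D_1/(1+r)^1 + D_2/(1+r)^2 + TV/(1+r)^2
    = 0.72799 + 0.73606 + 32.44793 = 33.91198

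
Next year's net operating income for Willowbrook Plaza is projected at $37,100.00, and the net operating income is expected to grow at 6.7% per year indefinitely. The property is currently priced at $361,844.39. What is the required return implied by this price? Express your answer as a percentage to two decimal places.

P = D₁/(r − g) ⇒ r = D₁/P + g = $37,100.0000/$361,844.39 + 0.067 = 0.102530 + 0.067 = 0.169530

16.95%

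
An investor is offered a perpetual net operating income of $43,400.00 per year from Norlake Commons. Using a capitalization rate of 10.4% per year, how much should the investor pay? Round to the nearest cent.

$417307.69

Level perpetuity: PV = C / r = $43,400.00 / 0.104 = $417,307.69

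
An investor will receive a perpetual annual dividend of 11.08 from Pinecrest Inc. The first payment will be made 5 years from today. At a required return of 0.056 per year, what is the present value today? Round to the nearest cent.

Value at end of year 4: C / r = 11.08 / 0.056 = 197.8571
Discount to today: PV = 197.8571 / (1 + 0.056)^4 = 197.8571 / 1.243528 = 159.11

159.11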